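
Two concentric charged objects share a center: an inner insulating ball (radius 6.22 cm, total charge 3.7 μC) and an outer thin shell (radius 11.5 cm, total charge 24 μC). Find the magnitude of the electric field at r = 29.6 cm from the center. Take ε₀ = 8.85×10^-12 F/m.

Symmetry ⇒ E = E(r) r̂. Gaussian sphere of radius r = 29.6 cm (r > 11.5 cm, enclosing both).
Q_enc = (3.7 μC) + (24 μC) = 2.77e-5 C.
Gauss's law: E·4πr² = Q_enc/ε₀.
E = |Q_enc|/(4πε₀r²) = (2.77e-5)/(4π·8.85×10^-12·(0.296)²) = 2.84×10^6 N/C.

2.84×10^6 N/C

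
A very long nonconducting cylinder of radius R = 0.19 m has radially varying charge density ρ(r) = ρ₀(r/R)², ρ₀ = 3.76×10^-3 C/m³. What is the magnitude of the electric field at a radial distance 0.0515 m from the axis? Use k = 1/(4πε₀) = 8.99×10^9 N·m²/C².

E = 4.02×10^5 N/C

Coaxial Gaussian cylinder, radius r = 0.0515 m, length L (r < R).
Integrating ρ over the cross-section to radius r: λ_enc = (2πρ₀/R²) ∫₀^r r'^3 dr' = 2πρ₀ r^4/(4·R²) = 1.151×10^-6 C/m.
Gauss's law: E·2πrL = λ_enc L/ε₀.
E = 2k|λ_enc|/r = 2(8.99×10^9)(1.151×10^-6)/(0.0515) = 4.02e5 N/C.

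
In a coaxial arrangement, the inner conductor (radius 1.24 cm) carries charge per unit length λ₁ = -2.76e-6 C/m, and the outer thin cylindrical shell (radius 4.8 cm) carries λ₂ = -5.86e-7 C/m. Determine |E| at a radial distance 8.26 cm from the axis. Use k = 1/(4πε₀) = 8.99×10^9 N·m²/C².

Take a coaxial cylindrical Gaussian surface of radius r = 8.26 cm and length L (r > 4.8 cm, enclosing both).
λ_enc = λ₁ + λ₂ = (-2.76×10^-6) + (-5.86×10^-7) = -3.346×10^-6 C/m.
Gauss's law: E·2πrL = λ_enc L/ε₀.
E = 2k|λ_enc|/r = 2(8.99×10^9)(3.346×10^-6)/(0.0826) = 7.28e5 N/C.

E = 7.28e5 N/C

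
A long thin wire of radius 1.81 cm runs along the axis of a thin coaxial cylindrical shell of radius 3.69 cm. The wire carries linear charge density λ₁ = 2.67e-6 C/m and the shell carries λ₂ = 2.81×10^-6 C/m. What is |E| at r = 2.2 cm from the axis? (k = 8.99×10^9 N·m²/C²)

Coaxial Gaussian cylinder, radius r = 2.2 cm, length L (between the conductors, 1.81 cm < r < 3.69 cm).
Only the inner wire is enclosed; the outer shell contributes nothing inside itself. λ_enc = λ₁ = 2.67e-6 C/m.
Gauss's law: E·2πrL = λ_enc L/ε₀.
E = 2k|λ_enc|/r = 2(8.99×10^9)(2.67×10^-6)/(0.022) = 2.18e6 N/C.

|E| ≈ 2.18×10^6 N/C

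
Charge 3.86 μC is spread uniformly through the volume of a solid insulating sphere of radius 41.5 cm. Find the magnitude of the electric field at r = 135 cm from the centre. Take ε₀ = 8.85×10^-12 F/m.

Use a concentric Gaussian sphere at r = 135 cm (r > R, so the entire charge is enclosed).
Q_enc = 3.86 μC = 3.86×10^-6 C.
Since E is radial and uniform over the Gaussian sphere, Φ = E·4πr² = Q_enc/ε₀.
E = |Q_enc|/(4πε₀r²) = (3.86×10^-6)/(4π·8.85×10^-12·(1.35)²) = 1.90×10^4 N/C.

|E| = 1.90×10^4 N/C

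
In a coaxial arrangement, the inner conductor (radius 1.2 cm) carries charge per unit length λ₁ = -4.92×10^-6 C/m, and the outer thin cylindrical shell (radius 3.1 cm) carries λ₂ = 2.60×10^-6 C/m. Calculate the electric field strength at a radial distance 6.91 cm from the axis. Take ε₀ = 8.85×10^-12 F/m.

Choose a coaxial cylinder of radius r = 6.91 cm (arbitrary length L) as the Gaussian surface (r > 3.1 cm, enclosing both).
λ_enc = λ₁ + λ₂ = (-4.92e-6) + (2.60e-6) = -2.32×10^-6 C/m.
By Gauss's law (flux through the curved wall only), E·2πrL = λ_enc L/ε₀.
E = |λ_enc|/(2πε₀r) = (2.32×10^-6)/(2π·8.85×10^-12·0.0691) = 6.04×10^5 N/C.

E = 6.04e5 V/m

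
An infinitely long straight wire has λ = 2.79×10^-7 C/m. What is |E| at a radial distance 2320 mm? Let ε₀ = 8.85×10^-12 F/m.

E = 2.16e3 N/C

By cylindrical symmetry E is radial; use a coaxial Gaussian cylinder of radius 2320 mm and length L.
Q_enc = λL, so λ_enc = 2.79×10^-7 C/m.
Since E is radial and uniform over the curved surface, Φ = E·2πrL = Q_enc/ε₀ = λ_enc L/ε₀.
E = |λ_enc|/(2πε₀r) = (2.79×10^-7)/(2π·8.85×10^-12·2.32) = 2.16×10^3 N/C.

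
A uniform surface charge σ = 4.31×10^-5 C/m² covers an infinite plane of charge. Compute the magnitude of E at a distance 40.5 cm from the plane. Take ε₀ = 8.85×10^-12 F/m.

By planar symmetry E is perpendicular to the sheet and uniform; use a Gaussian pillbox with flat faces of area A on each side of the sheet.
Flux Φ = 2EA and Q_enc = σA, so 2EA = σA/ε₀ ⇒ E = |σ|/(2ε₀), independent of distance.
E = |σ|/(2ε₀) = (4.31e-5)/(2·8.85×10^-12) = 2.44e6 N/C.

|E| ≈ 2.44e6 N/C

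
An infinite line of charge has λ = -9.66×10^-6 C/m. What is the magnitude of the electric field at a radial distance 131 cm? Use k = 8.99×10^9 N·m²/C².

|E| ≈ 1.33×10^5 N/C

Take a coaxial cylindrical Gaussian surface of radius r = 131 cm and length L.
Q_enc = λL, so λ_enc = -9.66e-6 C/m.
Gauss's law: E·2πrL = λ_enc L/ε₀.
E = 2k|λ_enc|/r = 2(8.99×10^9)(9.66e-6)/(1.31) = 1.33×10^5 N/C.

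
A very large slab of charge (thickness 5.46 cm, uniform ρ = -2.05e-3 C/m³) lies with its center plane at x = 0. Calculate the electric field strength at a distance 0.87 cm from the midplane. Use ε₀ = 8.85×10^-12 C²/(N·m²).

|E| ≈ 2.02×10^6 N/C

By symmetry E is perpendicular to the slab. A Gaussian pillbox from −0.87 cm to +0.87 cm (face area A) lies entirely within the slab.
Q_enc = ρ·(2x)·A and flux = 2EA, so 2EA = 2ρxA/ε₀ ⇒ E = |ρ|x/ε₀.
E = (2.05e-3)(0.0087)/(8.85×10^-12) = 2.02×10^6 N/C.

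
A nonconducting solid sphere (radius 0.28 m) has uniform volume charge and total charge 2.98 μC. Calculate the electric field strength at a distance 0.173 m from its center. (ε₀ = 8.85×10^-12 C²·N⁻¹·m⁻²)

|E| ≈ 2.11×10^5 V/m

Use a concentric Gaussian sphere at r = 0.173 m (r < R).
For a uniform sphere the enclosed fraction is (r/R)³, so Q_enc = (2.98 μC)(0.173/0.28)³ = 7.029e-7 C.
Applying ∮E·dA = Q_enc/ε₀ with Φ = E(4πr²):
E = |Q_enc|/(4πε₀r²) = (7.029×10^-7)/(4π·8.85×10^-12·(0.173)²) = 2.11×10^5 N/C.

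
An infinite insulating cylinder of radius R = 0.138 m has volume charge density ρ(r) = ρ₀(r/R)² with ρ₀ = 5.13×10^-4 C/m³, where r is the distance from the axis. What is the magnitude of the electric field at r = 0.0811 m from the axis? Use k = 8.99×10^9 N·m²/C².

E = 4.06×10^5 V/m

By cylindrical symmetry E is radial; use a coaxial Gaussian cylinder of radius 0.0811 m and length L (r < R).
Integrating ρ over the cross-section to radius r: λ_enc = (2πρ₀/R²) ∫₀^r r'^3 dr' = 2πρ₀ r^4/(4·R²) = 1.83×10^-6 C/m.
Since E is radial and uniform over the curved surface, Φ = E·2πrL = Q_enc/ε₀ = λ_enc L/ε₀.
E = 2k|λ_enc|/r = 2(8.99×10^9)(1.83×10^-6)/(0.0811) = 4.06×10^5 N/C.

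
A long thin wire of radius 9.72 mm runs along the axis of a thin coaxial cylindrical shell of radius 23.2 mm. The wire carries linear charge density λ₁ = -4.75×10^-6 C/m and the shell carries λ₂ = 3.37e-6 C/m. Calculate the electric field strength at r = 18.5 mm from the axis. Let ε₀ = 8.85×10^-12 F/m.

Take a coaxial cylindrical Gaussian surface of radius r = 18.5 mm and length L (between the conductors, 9.72 mm < r < 23.2 mm).
Only the inner wire is enclosed; the outer shell contributes nothing inside itself. λ_enc = λ₁ = -4.75e-6 C/m.
Applying ∮E·dA = Q_enc/ε₀ with the end caps contributing no flux:
E = |λ_enc|/(2πε₀r) = (4.75×10^-6)/(2π·8.85×10^-12·0.0185) = 4.62×10^6 N/C.

E ≈ 4.62×10^6 N/C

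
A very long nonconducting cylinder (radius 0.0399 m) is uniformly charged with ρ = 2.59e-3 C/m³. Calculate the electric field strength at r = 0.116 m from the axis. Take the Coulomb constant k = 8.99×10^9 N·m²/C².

|E| = 2.01×10^6 V/m

By cylindrical symmetry E is radial; use a coaxial Gaussian cylinder of radius 0.116 m and length L (r > 0.0399 m, full cross-section enclosed).
λ_enc = ρ·πR² = (2.59×10^-3)π(0.0399)² = 1.295×10^-5 C/m.
By Gauss's law (flux through the curved wall only), E·2πrL = λ_enc L/ε₀.
E = 2k|λ_enc|/r = 2(8.99×10^9)(1.295×10^-5)/(0.116) = 2.01×10^6 N/C.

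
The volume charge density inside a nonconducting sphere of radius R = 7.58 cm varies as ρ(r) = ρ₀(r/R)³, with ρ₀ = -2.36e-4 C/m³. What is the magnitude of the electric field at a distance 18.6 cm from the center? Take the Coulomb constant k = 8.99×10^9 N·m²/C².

|E| = 5.59e4 V/m

Take a concentric spherical Gaussian surface of radius r = 18.6 cm (r > R, all charge enclosed).
Q_enc = 4π ∫₀^R ρ₀(r'/R)^3 r'² dr' = 4πρ₀R³/6 = -2.153e-7 C.
Gauss's law: E·4πr² = Q_enc/ε₀.
E = k|Q_enc|/r² = (8.99×10^9)(2.153×10^-7)/(0.186)² = 5.59×10^4 N/C.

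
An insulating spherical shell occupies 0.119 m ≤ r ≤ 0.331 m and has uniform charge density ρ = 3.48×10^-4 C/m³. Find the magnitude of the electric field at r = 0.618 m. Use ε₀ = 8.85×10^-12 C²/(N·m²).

E ≈ 1.19×10^6 N/C

Use a concentric Gaussian sphere at r = 0.618 m (r > 0.331 m, enclosing the whole shell).
Q_enc = ρ·(4π/3)(b³ − a³) = (3.48×10^-4)·(4π/3)·((0.331)³ − (0.119)³) = 5.041×10^-5 C.
Since E is radial and uniform over the Gaussian sphere, Φ = E·4πr² = Q_enc/ε₀.
E = |Q_enc|/(4πε₀r²) = (5.041×10^-5)/(4π·8.85×10^-12·(0.618)²) = 1.19e6 N/C.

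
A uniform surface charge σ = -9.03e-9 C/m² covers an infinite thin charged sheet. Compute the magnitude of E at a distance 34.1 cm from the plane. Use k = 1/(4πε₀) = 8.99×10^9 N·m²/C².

Choose a cylindrical pillbox piercing the sheet, end faces (area A) parallel to it.
Flux Φ = 2EA and Q_enc = σA, so 2EA = σA/ε₀ ⇒ E = |σ|/(2ε₀), independent of distance.
E = 2πk|σ| = 2π(8.99×10^9)(9.03e-9) = 510 N/C.

510 V/m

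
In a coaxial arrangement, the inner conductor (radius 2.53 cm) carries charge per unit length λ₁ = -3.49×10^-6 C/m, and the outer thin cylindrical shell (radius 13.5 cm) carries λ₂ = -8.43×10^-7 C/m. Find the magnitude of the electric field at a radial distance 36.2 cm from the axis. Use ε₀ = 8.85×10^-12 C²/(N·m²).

|E| = 2.15×10^5 N/C

By cylindrical symmetry E is radial; use a coaxial Gaussian cylinder of radius 36.2 cm and length L (r > 13.5 cm, enclosing both).
λ_enc = λ₁ + λ₂ = (-3.49e-6) + (-8.43×10^-7) = -4.333e-6 C/m.
Applying ∮E·dA = Q_enc/ε₀ with the end caps contributing no flux:
E = |λ_enc|/(2πε₀r) = (4.333×10^-6)/(2π·8.85×10^-12·0.362) = 2.15e5 N/C.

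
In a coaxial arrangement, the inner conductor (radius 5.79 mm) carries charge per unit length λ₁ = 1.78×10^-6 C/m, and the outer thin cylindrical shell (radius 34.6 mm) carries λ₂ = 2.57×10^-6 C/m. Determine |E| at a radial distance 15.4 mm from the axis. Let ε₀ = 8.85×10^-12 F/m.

Coaxial Gaussian cylinder, radius r = 15.4 mm, length L (between the conductors, 5.79 mm < r < 34.6 mm).
Only the inner wire is enclosed; the outer shell contributes nothing inside itself. λ_enc = λ₁ = 1.78×10^-6 C/m.
Applying ∮E·dA = Q_enc/ε₀ with the end caps contributing no flux:
E = |λ_enc|/(2πε₀r) = (1.78e-6)/(2π·8.85×10^-12·0.0154) = 2.08×10^6 N/C.

|E| = 2.08e6 N/C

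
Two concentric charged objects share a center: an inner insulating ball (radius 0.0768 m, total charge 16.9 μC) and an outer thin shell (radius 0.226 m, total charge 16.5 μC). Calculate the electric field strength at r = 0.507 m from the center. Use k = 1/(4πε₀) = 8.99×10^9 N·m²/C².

E ≈ 1.17×10^6 N/C

Symmetry ⇒ E = E(r) r̂. Gaussian sphere of radius r = 0.507 m (r > 0.226 m, enclosing both).
Q_enc = (16.9 μC) + (16.5 μC) = 3.34e-5 C.
Applying ∮E·dA = Q_enc/ε₀ with Φ = E(4πr²):
E = k|Q_enc|/r² = (8.99×10^9)(3.34×10^-5)/(0.507)² = 1.17×10^6 N/C.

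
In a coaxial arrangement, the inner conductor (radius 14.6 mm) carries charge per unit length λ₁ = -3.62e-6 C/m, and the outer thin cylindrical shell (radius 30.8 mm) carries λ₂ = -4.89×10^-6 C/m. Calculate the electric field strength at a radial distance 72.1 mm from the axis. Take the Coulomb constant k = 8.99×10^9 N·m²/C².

Coaxial Gaussian cylinder, radius r = 72.1 mm, length L (r > 30.8 mm, enclosing both).
λ_enc = λ₁ + λ₂ = (-3.62×10^-6) + (-4.89×10^-6) = -8.51e-6 C/m.
Gauss's law: E·2πrL = λ_enc L/ε₀.
E = 2k|λ_enc|/r = 2(8.99×10^9)(8.51×10^-6)/(0.0721) = 2.12×10^6 N/C.

2.12×10^6 V/m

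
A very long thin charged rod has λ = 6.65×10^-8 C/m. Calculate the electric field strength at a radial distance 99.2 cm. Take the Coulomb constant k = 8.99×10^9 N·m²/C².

Take a coaxial cylindrical Gaussian surface of radius r = 99.2 cm and length L.
Q_enc = λL, so λ_enc = 6.65e-8 C/m.
By Gauss's law (flux through the curved wall only), E·2πrL = λ_enc L/ε₀.
E = 2k|λ_enc|/r = 2(8.99×10^9)(6.65×10^-8)/(0.992) = 1.21×10^3 N/C.

|E| = 1.21×10^3 N/C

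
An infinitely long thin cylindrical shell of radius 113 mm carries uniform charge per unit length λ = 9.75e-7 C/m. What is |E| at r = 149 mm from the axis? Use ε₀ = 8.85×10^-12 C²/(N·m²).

Choose a coaxial cylinder of radius r = 149 mm (arbitrary length L) as the Gaussian surface (r > 113 mm).
The full line charge is enclosed: λ_enc = 9.75×10^-7 C/m.
By Gauss's law (flux through the curved wall only), E·2πrL = λ_enc L/ε₀.
E = |λ_enc|/(2πε₀r) = (9.75×10^-7)/(2π·8.85×10^-12·0.149) = 1.18×10^5 N/C.

|E| = 1.18×10^5 V/m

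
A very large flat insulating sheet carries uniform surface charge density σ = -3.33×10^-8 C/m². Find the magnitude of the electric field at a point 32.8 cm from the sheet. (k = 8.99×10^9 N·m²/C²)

Choose a cylindrical pillbox piercing the sheet, end faces (area A) parallel to it.
Flux Φ = 2EA and Q_enc = σA, so 2EA = σA/ε₀ ⇒ E = |σ|/(2ε₀), independent of distance.
E = 2πk|σ| = 2π(8.99×10^9)(3.33e-8) = 1.88×10^3 N/C.

1.88×10^3 V/m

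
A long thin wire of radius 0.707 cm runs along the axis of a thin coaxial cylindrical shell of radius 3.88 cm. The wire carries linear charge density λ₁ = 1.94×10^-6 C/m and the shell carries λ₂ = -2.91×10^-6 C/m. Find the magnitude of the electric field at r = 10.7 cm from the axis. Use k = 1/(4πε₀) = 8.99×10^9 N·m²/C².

E ≈ 1.63e5 N/C

Coaxial Gaussian cylinder, radius r = 10.7 cm, length L (r > 3.88 cm, enclosing both).
λ_enc = λ₁ + λ₂ = (1.94e-6) + (-2.91×10^-6) = -9.70×10^-7 C/m.
By Gauss's law (flux through the curved wall only), E·2πrL = λ_enc L/ε₀.
E = 2k|λ_enc|/r = 2(8.99×10^9)(9.70e-7)/(0.107) = 1.63×10^5 N/C.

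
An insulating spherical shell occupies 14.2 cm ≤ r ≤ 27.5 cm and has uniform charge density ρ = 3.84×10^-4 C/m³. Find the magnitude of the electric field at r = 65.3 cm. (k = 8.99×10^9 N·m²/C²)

E = 6.08×10^5 V/m

Use a concentric Gaussian sphere at r = 65.3 cm (r > 27.5 cm, enclosing the whole shell).
Q_enc = ρ·(4π/3)(b³ − a³) = (3.84e-4)·(4π/3)·((0.275)³ − (0.142)³) = 2.885×10^-5 C.
Gauss's law: E·4πr² = Q_enc/ε₀.
E = k|Q_enc|/r² = (8.99×10^9)(2.885×10^-5)/(0.653)² = 6.08×10^5 N/C.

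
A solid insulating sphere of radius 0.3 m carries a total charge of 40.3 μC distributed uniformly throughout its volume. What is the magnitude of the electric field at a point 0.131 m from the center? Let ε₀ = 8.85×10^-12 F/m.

By spherical symmetry E is radial; choose a Gaussian sphere of radius r = 0.131 m (r < R).
For a uniform sphere the enclosed fraction is (r/R)³, so Q_enc = (40.3 μC)(0.131/0.3)³ = 3.355e-6 C.
Applying ∮E·dA = Q_enc/ε₀ with Φ = E(4πr²):
E = |Q_enc|/(4πε₀r²) = (3.355×10^-6)/(4π·8.85×10^-12·(0.131)²) = 1.76×10^6 N/C.

|E| ≈ 1.76×10^6 N/C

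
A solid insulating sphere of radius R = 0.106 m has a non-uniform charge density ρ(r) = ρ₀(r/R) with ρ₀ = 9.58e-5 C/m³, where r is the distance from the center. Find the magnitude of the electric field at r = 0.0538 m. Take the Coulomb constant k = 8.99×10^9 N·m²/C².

Symmetry ⇒ E = E(r) r̂. Gaussian sphere of radius r = 0.0538 m (r < R).
Integrate the density: Q_enc = 4π ∫₀^r ρ₀(r'/R)^1 r'² dr' = 4πρ₀ r^4/(4·R) = 2.379e-8 C.
Since E is radial and uniform over the Gaussian sphere, Φ = E·4πr² = Q_enc/ε₀.
E = k|Q_enc|/r² = (8.99×10^9)(2.379e-8)/(0.0538)² = 7.39e4 N/C.

|E| ≈ 7.39e4 V/m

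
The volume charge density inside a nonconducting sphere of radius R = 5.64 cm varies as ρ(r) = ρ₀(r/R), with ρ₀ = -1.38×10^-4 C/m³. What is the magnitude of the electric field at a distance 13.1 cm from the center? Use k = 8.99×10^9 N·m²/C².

Symmetry ⇒ E = E(r) r̂. Gaussian sphere of radius r = 13.1 cm (r > R, all charge enclosed).
Q_enc = 4π ∫₀^R ρ₀(r'/R)^1 r'² dr' = 4πρ₀R³/4 = -7.778×10^-8 C.
Applying ∮E·dA = Q_enc/ε₀ with Φ = E(4πr²):
E = k|Q_enc|/r² = (8.99×10^9)(7.778×10^-8)/(0.131)² = 4.07e4 N/C.

|E| ≈ 4.07×10^4 N/C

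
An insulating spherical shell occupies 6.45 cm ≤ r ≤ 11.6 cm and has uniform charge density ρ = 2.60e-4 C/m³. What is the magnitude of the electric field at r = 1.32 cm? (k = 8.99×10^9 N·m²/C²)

E = 0

Symmetry ⇒ E = E(r) r̂. Gaussian sphere of radius r = 1.32 cm (r < 6.45 cm, inside the empty cavity).
Q_enc = 0 (all charge lies at larger r); Gauss's law gives E = 0.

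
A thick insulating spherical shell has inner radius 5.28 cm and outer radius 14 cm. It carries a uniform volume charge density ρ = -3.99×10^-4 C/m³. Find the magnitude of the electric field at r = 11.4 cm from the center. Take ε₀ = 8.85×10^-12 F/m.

|E| = 1.54×10^6 V/m

Take a concentric spherical Gaussian surface of radius r = 11.4 cm (within the shell material, 5.28 cm < r < 14 cm).
Enclosed charge is the volume from a to r: Q_enc = (4π/3)ρ(r³ − a³) = -2.23e-6 C.
By Gauss's law, ∮E·dA = E·4πr² = Q_enc/ε₀.
E = |Q_enc|/(4πε₀r²) = (2.23e-6)/(4π·8.85×10^-12·(0.114)²) = 1.54×10^6 N/C.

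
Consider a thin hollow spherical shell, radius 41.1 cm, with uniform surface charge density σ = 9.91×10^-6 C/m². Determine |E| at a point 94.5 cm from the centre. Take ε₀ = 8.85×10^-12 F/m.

By spherical symmetry E is radial; choose a Gaussian sphere of radius r = 94.5 cm (r > 41.1 cm).
The entire shell is enclosed: Q_enc = σ·4πR² = (9.91×10^-6)·4π·(0.411)² = 2.104×10^-5 C.
Since E is radial and uniform over the Gaussian sphere, Φ = E·4πr² = Q_enc/ε₀.
E = |Q_enc|/(4πε₀r²) = (2.104×10^-5)/(4π·8.85×10^-12·(0.945)²) = 2.12e5 N/C.

E = 2.12e5 V/m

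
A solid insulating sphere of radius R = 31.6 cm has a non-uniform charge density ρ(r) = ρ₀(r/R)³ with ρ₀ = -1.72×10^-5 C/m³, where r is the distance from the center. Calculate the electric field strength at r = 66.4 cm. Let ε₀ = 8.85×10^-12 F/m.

E = 2.32×10^4 N/C

Symmetry ⇒ E = E(r) r̂. Gaussian sphere of radius r = 66.4 cm (r > R, all charge enclosed).
Q_enc = 4π ∫₀^R ρ₀(r'/R)^3 r'² dr' = 4πρ₀R³/6 = -1.137×10^-6 C.
Since E is radial and uniform over the Gaussian sphere, Φ = E·4πr² = Q_enc/ε₀.
E = |Q_enc|/(4πε₀r²) = (1.137e-6)/(4π·8.85×10^-12·(0.664)²) = 2.32×10^4 N/C.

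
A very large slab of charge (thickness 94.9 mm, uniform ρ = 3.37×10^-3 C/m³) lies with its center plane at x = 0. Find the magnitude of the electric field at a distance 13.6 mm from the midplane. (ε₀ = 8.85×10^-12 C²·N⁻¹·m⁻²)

By symmetry E is perpendicular to the slab. A Gaussian pillbox from −13.6 mm to +13.6 mm (face area A) lies entirely within the slab.
Q_enc = ρ·(2x)·A and flux = 2EA, so 2EA = 2ρxA/ε₀ ⇒ E = |ρ|x/ε₀.
E = (3.37e-3)(0.0136)/(8.85×10^-12) = 5.18×10^6 N/C.

E = 5.18×10^6 N/C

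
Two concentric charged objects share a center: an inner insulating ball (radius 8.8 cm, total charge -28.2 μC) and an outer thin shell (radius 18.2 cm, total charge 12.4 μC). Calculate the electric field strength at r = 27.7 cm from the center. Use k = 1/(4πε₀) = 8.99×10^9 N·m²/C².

By spherical symmetry E is radial; choose a Gaussian sphere of radius r = 27.7 cm (r > 18.2 cm, enclosing both).
Q_enc = (-28.2 μC) + (12.4 μC) = -1.58e-5 C.
By Gauss's law, ∮E·dA = E·4πr² = Q_enc/ε₀.
E = k|Q_enc|/r² = (8.99×10^9)(1.58×10^-5)/(0.277)² = 1.85×10^6 N/C.

E = 1.85×10^6 V/m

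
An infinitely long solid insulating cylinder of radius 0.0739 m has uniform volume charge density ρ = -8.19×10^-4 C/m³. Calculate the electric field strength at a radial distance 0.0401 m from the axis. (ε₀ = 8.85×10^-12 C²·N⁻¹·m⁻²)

Coaxial Gaussian cylinder, radius r = 0.0401 m, length L (r < R).
Charge inside radius r per length L is ρ·πr²·L, so λ_enc = ρπr² = -4.137e-6 C/m.
Gauss's law: E·2πrL = λ_enc L/ε₀.
E = |λ_enc|/(2πε₀r) = (4.137×10^-6)/(2π·8.85×10^-12·0.0401) = 1.86e6 N/C.

1.86e6 N/C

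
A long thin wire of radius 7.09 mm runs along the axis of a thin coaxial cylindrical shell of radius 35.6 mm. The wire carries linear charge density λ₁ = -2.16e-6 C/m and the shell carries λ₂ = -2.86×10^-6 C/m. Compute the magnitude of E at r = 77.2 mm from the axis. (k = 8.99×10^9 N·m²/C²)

E ≈ 1.17×10^6 N/C

Take a coaxial cylindrical Gaussian surface of radius r = 77.2 mm and length L (r > 35.6 mm, enclosing both).
λ_enc = λ₁ + λ₂ = (-2.16×10^-6) + (-2.86×10^-6) = -5.02×10^-6 C/m.
By Gauss's law (flux through the curved wall only), E·2πrL = λ_enc L/ε₀.
E = 2k|λ_enc|/r = 2(8.99×10^9)(5.02e-6)/(0.0772) = 1.17e6 N/C.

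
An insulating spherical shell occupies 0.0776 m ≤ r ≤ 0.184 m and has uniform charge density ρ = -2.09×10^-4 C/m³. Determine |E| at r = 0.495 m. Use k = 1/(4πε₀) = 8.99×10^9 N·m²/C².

Use a concentric Gaussian sphere at r = 0.495 m (r > 0.184 m, enclosing the whole shell).
Q_enc = ρ·(4π/3)(b³ − a³) = (-2.09×10^-4)·(4π/3)·((0.184)³ − (0.0776)³) = -5.045×10^-6 C.
Since E is radial and uniform over the Gaussian sphere, Φ = E·4πr² = Q_enc/ε₀.
E = k|Q_enc|/r² = (8.99×10^9)(5.045×10^-6)/(0.495)² = 1.85×10^5 N/C.

E ≈ 1.85×10^5 N/C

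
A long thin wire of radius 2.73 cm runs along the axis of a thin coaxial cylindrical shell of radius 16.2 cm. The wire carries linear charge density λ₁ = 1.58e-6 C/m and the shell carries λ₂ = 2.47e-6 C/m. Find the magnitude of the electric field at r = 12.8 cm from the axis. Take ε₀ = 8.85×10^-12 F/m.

Coaxial Gaussian cylinder, radius r = 12.8 cm, length L (between the conductors, 2.73 cm < r < 16.2 cm).
Only the inner wire is enclosed; the outer shell contributes nothing inside itself. λ_enc = λ₁ = 1.58×10^-6 C/m.
Since E is radial and uniform over the curved surface, Φ = E·2πrL = Q_enc/ε₀ = λ_enc L/ε₀.
E = |λ_enc|/(2πε₀r) = (1.58×10^-6)/(2π·8.85×10^-12·0.128) = 2.22×10^5 N/C.

E ≈ 2.22×10^5 V/m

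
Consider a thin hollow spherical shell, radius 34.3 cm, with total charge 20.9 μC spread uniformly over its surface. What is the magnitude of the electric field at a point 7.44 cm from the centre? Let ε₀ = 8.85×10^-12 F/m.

|E| = 0 V/m

By spherical symmetry E is radial; choose a Gaussian sphere of radius r = 7.44 cm (inside the shell, r < 34.3 cm).
All the charge is outside the Gaussian surface: Q_enc = 0, hence E = 0 everywhere inside the shell.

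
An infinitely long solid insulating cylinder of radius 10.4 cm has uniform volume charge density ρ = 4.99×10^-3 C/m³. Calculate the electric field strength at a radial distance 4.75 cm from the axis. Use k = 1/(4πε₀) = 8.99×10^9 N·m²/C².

Choose a coaxial cylinder of radius r = 4.75 cm (arbitrary length L) as the Gaussian surface (r < R).
Enclosed charge per unit length: λ_enc = ρ·πr² = (4.99e-3)π(0.0475)² = 3.537×10^-5 C/m.
Gauss's law: E·2πrL = λ_enc L/ε₀.
E = 2k|λ_enc|/r = 2(8.99×10^9)(3.537e-5)/(0.0475) = 1.34e7 N/C.

1.34×10^7 N/C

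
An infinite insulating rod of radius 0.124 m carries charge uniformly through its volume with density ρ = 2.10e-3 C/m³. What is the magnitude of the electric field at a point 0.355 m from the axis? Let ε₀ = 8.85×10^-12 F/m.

|E| = 5.14×10^6 V/m

Choose a coaxial cylinder of radius r = 0.355 m (arbitrary length L) as the Gaussian surface (r > 0.124 m, full cross-section enclosed).
λ_enc = ρ·πR² = (2.10×10^-3)π(0.124)² = 1.014×10^-4 C/m.
Since E is radial and uniform over the curved surface, Φ = E·2πrL = Q_enc/ε₀ = λ_enc L/ε₀.
E = |λ_enc|/(2πε₀r) = (1.014×10^-4)/(2π·8.85×10^-12·0.355) = 5.14×10^6 N/C.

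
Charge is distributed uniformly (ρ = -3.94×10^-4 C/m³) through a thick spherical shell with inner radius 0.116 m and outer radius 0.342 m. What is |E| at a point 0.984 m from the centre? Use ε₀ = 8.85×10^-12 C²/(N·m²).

Use a concentric Gaussian sphere at r = 0.984 m (r > 0.342 m, enclosing the whole shell).
Q_enc = ρ·(4π/3)(b³ − a³) = (-3.94e-4)·(4π/3)·((0.342)³ − (0.116)³) = -6.344×10^-5 C.
Since E is radial and uniform over the Gaussian sphere, Φ = E·4πr² = Q_enc/ε₀.
E = |Q_enc|/(4πε₀r²) = (6.344×10^-5)/(4π·8.85×10^-12·(0.984)²) = 5.89×10^5 N/C.

|E| ≈ 5.89×10^5 N/C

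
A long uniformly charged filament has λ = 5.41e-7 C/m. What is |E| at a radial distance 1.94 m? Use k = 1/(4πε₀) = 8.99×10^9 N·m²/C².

Choose a coaxial cylinder of radius r = 1.94 m (arbitrary length L) as the Gaussian surface.
Q_enc = λL, so λ_enc = 5.41e-7 C/m.
Applying ∮E·dA = Q_enc/ε₀ with the end caps contributing no flux:
E = 2k|λ_enc|/r = 2(8.99×10^9)(5.41×10^-7)/(1.94) = 5.01e3 N/C.

E = 5.01e3 N/C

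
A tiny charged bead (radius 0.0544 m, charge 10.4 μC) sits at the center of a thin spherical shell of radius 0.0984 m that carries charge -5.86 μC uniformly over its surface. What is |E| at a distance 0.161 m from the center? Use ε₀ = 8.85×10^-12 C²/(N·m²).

Symmetry ⇒ E = E(r) r̂. Gaussian sphere of radius r = 0.161 m (r > 0.0984 m, enclosing both).
Q_enc = (10.4 μC) + (-5.86 μC) = 4.54×10^-6 C.
Applying ∮E·dA = Q_enc/ε₀ with Φ = E(4πr²):
E = |Q_enc|/(4πε₀r²) = (4.54×10^-6)/(4π·8.85×10^-12·(0.161)²) = 1.57e6 N/C.

E ≈ 1.57×10^6 N/C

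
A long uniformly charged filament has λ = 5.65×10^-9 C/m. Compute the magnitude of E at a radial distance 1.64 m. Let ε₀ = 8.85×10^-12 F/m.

Choose a coaxial cylinder of radius r = 1.64 m (arbitrary length L) as the Gaussian surface.
Q_enc = λL, so λ_enc = 5.65×10^-9 C/m.
Since E is radial and uniform over the curved surface, Φ = E·2πrL = Q_enc/ε₀ = λ_enc L/ε₀.
E = |λ_enc|/(2πε₀r) = (5.65×10^-9)/(2π·8.85×10^-12·1.64) = 62 N/C.

|E| ≈ 62 N/C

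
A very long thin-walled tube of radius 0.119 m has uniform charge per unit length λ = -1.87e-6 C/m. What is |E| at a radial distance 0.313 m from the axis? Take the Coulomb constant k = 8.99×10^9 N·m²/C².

E = 1.07e5 N/C

Take a coaxial cylindrical Gaussian surface of radius r = 0.313 m and length L (r > 0.119 m).
The full line charge is enclosed: λ_enc = -1.87e-6 C/m.
By Gauss's law (flux through the curved wall only), E·2πrL = λ_enc L/ε₀.
E = 2k|λ_enc|/r = 2(8.99×10^9)(1.87×10^-6)/(0.313) = 1.07×10^5 N/C.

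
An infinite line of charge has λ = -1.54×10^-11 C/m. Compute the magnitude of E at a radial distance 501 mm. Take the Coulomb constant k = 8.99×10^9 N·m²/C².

Take a coaxial cylindrical Gaussian surface of radius r = 501 mm and length L.
Q_enc = λL, so λ_enc = -1.54e-11 C/m.
Gauss's law: E·2πrL = λ_enc L/ε₀.
E = 2k|λ_enc|/r = 2(8.99×10^9)(1.54×10^-11)/(0.501) = 0.553 N/C.

E = 0.553 V/m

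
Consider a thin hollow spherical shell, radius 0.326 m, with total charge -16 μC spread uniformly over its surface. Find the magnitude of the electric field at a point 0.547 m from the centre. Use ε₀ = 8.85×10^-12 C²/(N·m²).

4.81×10^5 V/m

Take a concentric spherical Gaussian surface of radius r = 0.547 m (r > 0.326 m).
The entire shell is enclosed: Q_enc = -1.60e-5 C.
Since E is radial and uniform over the Gaussian sphere, Φ = E·4πr² = Q_enc/ε₀.
E = |Q_enc|/(4πε₀r²) = (1.60×10^-5)/(4π·8.85×10^-12·(0.547)²) = 4.81×10^5 N/C.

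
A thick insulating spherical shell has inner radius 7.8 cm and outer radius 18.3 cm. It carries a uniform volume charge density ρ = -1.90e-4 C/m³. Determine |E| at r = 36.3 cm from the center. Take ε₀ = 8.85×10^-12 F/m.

Use a concentric Gaussian sphere at r = 36.3 cm (r > 18.3 cm, enclosing the whole shell).
Q_enc = ρ·(4π/3)(b³ − a³) = (-1.90e-4)·(4π/3)·((0.183)³ − (0.078)³) = -4.50e-6 C.
By Gauss's law, ∮E·dA = E·4πr² = Q_enc/ε₀.
E = |Q_enc|/(4πε₀r²) = (4.50×10^-6)/(4π·8.85×10^-12·(0.363)²) = 3.07×10^5 N/C.

E = 3.07×10^5 N/C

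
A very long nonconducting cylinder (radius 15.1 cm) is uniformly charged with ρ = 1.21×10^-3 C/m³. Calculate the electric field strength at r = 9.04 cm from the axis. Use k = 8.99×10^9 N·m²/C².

Take a coaxial cylindrical Gaussian surface of radius r = 9.04 cm and length L (r < R).
Charge inside radius r per length L is ρ·πr²·L, so λ_enc = ρπr² = 3.107×10^-5 C/m.
Gauss's law: E·2πrL = λ_enc L/ε₀.
E = 2k|λ_enc|/r = 2(8.99×10^9)(3.107e-5)/(0.0904) = 6.18e6 N/C.

E = 6.18e6 N/C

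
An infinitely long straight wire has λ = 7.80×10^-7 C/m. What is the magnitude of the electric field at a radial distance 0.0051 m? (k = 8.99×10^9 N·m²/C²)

Take a coaxial cylindrical Gaussian surface of radius r = 0.0051 m and length L.
Q_enc = λL, so λ_enc = 7.80×10^-7 C/m.
Since E is radial and uniform over the curved surface, Φ = E·2πrL = Q_enc/ε₀ = λ_enc L/ε₀.
E = 2k|λ_enc|/r = 2(8.99×10^9)(7.80e-7)/(0.0051) = 2.75e6 N/C.

E = 2.75×10^6 N/C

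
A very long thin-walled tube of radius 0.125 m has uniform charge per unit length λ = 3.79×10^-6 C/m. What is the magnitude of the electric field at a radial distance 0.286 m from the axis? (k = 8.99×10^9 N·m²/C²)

E ≈ 2.38×10^5 N/C

By cylindrical symmetry E is radial; use a coaxial Gaussian cylinder of radius 0.286 m and length L (r > 0.125 m).
The full line charge is enclosed: λ_enc = 3.79e-6 C/m.
Since E is radial and uniform over the curved surface, Φ = E·2πrL = Q_enc/ε₀ = λ_enc L/ε₀.
E = 2k|λ_enc|/r = 2(8.99×10^9)(3.79e-6)/(0.286) = 2.38×10^5 N/C.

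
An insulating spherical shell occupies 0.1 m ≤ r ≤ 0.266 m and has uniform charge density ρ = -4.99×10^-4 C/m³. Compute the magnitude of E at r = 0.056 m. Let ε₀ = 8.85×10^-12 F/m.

Take a concentric spherical Gaussian surface of radius r = 0.056 m (r < 0.1 m, inside the empty cavity).
No charge is enclosed, so by Gauss's law E·4πr² = 0 ⇒ E = 0.

E = 0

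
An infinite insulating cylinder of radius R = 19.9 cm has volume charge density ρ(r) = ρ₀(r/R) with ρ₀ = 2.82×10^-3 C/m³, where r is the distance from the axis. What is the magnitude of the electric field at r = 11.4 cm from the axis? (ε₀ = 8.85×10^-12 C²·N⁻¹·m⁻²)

|E| = 6.94e6 N/C

Choose a coaxial cylinder of radius r = 11.4 cm (arbitrary length L) as the Gaussian surface (r < R).
Integrating ρ over the cross-section to radius r: λ_enc = (2πρ₀/R) ∫₀^r r'^2 dr' = 2πρ₀ r^3/(3·R) = 4.397e-5 C/m.
Since E is radial and uniform over the curved surface, Φ = E·2πrL = Q_enc/ε₀ = λ_enc L/ε₀.
E = |λ_enc|/(2πε₀r) = (4.397×10^-5)/(2π·8.85×10^-12·0.114) = 6.94e6 N/C.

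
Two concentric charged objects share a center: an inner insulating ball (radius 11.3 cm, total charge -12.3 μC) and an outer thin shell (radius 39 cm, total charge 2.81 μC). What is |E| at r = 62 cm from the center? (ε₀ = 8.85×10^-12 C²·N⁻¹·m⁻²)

Symmetry ⇒ E = E(r) r̂. Gaussian sphere of radius r = 62 cm (r > 39 cm, enclosing both).
Q_enc = (-12.3 μC) + (2.81 μC) = -9.49e-6 C.
Applying ∮E·dA = Q_enc/ε₀ with Φ = E(4πr²):
E = |Q_enc|/(4πε₀r²) = (9.49×10^-6)/(4π·8.85×10^-12·(0.62)²) = 2.22×10^5 N/C.

E ≈ 2.22×10^5 N/C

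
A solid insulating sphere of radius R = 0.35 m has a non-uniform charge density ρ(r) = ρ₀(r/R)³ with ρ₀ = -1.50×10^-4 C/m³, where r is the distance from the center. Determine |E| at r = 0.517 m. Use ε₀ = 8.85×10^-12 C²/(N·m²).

Use a concentric Gaussian sphere at r = 0.517 m (r > R, all charge enclosed).
Q_enc = 4π ∫₀^R ρ₀(r'/R)^3 r'² dr' = 4πρ₀R³/6 = -1.347×10^-5 C.
Applying ∮E·dA = Q_enc/ε₀ with Φ = E(4πr²):
E = |Q_enc|/(4πε₀r²) = (1.347×10^-5)/(4π·8.85×10^-12·(0.517)²) = 4.53×10^5 N/C.

|E| = 4.53×10^5 N/C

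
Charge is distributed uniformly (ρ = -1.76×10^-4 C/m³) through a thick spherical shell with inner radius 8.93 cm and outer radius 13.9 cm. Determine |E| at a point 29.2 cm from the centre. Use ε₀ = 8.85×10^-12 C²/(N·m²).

Symmetry ⇒ E = E(r) r̂. Gaussian sphere of radius r = 29.2 cm (r > 13.9 cm, enclosing the whole shell).
Q_enc = ρ·(4π/3)(b³ − a³) = (-1.76×10^-4)·(4π/3)·((0.139)³ − (0.0893)³) = -1.455×10^-6 C.
By Gauss's law, ∮E·dA = E·4πr² = Q_enc/ε₀.
E = |Q_enc|/(4πε₀r²) = (1.455×10^-6)/(4π·8.85×10^-12·(0.292)²) = 1.53×10^5 N/C.

1.53×10^5 V/m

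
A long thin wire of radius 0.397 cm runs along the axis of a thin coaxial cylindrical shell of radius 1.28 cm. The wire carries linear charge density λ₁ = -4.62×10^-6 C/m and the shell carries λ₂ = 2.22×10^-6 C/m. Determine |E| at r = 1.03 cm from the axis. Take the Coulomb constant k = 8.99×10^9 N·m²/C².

Choose a coaxial cylinder of radius r = 1.03 cm (arbitrary length L) as the Gaussian surface (between the conductors, 0.397 cm < r < 1.28 cm).
Only the inner wire is enclosed; the outer shell contributes nothing inside itself. λ_enc = λ₁ = -4.62×10^-6 C/m.
Applying ∮E·dA = Q_enc/ε₀ with the end caps contributing no flux:
E = 2k|λ_enc|/r = 2(8.99×10^9)(4.62e-6)/(0.0103) = 8.06e6 N/C.

|E| ≈ 8.06×10^6 N/C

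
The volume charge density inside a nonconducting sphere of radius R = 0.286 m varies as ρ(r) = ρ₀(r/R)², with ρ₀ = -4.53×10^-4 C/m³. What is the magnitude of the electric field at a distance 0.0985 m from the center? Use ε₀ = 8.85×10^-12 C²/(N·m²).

|E| = 1.20×10^5 N/C

Symmetry ⇒ E = E(r) r̂. Gaussian sphere of radius r = 0.0985 m (r < R).
Integrate the density: Q_enc = 4π ∫₀^r ρ₀(r'/R)^2 r'² dr' = 4πρ₀ r^5/(5·R²) = -1.291e-7 C.
By Gauss's law, ∮E·dA = E·4πr² = Q_enc/ε₀.
E = |Q_enc|/(4πε₀r²) = (1.291×10^-7)/(4π·8.85×10^-12·(0.0985)²) = 1.20×10^5 N/C.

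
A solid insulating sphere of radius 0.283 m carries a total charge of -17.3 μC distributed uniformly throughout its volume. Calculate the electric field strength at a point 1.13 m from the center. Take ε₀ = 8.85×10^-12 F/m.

E = 1.22×10^5 N/C

Use a concentric Gaussian sphere at r = 1.13 m (r > R, so the entire charge is enclosed).
Q_enc = -17.3 μC = -1.73e-5 C.
Since E is radial and uniform over the Gaussian sphere, Φ = E·4πr² = Q_enc/ε₀.
E = |Q_enc|/(4πε₀r²) = (1.73e-5)/(4π·8.85×10^-12·(1.13)²) = 1.22×10^5 N/C.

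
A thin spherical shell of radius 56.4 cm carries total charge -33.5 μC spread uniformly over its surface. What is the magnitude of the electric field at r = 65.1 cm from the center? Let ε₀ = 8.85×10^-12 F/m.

E ≈ 7.11×10^5 V/m

Take a concentric spherical Gaussian surface of radius r = 65.1 cm (r > 56.4 cm).
The entire shell is enclosed: Q_enc = -3.35e-5 C.
Applying ∮E·dA = Q_enc/ε₀ with Φ = E(4πr²):
E = |Q_enc|/(4πε₀r²) = (3.35e-5)/(4π·8.85×10^-12·(0.651)²) = 7.11×10^5 N/C.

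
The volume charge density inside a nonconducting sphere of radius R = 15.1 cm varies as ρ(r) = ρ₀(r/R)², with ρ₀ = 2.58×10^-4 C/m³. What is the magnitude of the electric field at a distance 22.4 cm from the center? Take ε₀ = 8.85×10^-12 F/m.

E ≈ 4.00e5 N/C

By spherical symmetry E is radial; choose a Gaussian sphere of radius r = 22.4 cm (r > R, all charge enclosed).
Q_enc = 4π ∫₀^R ρ₀(r'/R)^2 r'² dr' = 4πρ₀R³/5 = 2.232×10^-6 C.
Since E is radial and uniform over the Gaussian sphere, Φ = E·4πr² = Q_enc/ε₀.
E = |Q_enc|/(4πε₀r²) = (2.232×10^-6)/(4π·8.85×10^-12·(0.224)²) = 4.00×10^5 N/C.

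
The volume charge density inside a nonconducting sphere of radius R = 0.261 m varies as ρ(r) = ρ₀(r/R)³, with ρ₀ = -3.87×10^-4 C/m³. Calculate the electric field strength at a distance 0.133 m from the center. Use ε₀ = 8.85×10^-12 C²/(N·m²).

1.28×10^5 N/C

By spherical symmetry E is radial; choose a Gaussian sphere of radius r = 0.133 m (r < R).
Q_enc = ∫₀^r ρ(r')·4πr'² dr' = (4πρ₀/R³) ∫₀^r r'^5 dr' = 4πρ₀ r^6/(6·R³) = -2.523×10^-7 C.
Applying ∮E·dA = Q_enc/ε₀ with Φ = E(4πr²):
E = |Q_enc|/(4πε₀r²) = (2.523×10^-7)/(4π·8.85×10^-12·(0.133)²) = 1.28×10^5 N/C.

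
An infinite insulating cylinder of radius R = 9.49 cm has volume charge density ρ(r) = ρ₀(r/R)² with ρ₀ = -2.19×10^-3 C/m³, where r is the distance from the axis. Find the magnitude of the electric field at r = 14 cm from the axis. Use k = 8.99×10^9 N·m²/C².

E = 3.98×10^6 V/m

Take a coaxial cylindrical Gaussian surface of radius r = 14 cm and length L (r > R, full charge per length enclosed).
λ_enc = 2π ∫₀^R ρ₀(r'/R)^2 r' dr' = 2πρ₀R²/4 = -3.098e-5 C/m.
Gauss's law: E·2πrL = λ_enc L/ε₀.
E = 2k|λ_enc|/r = 2(8.99×10^9)(3.098×10^-5)/(0.14) = 3.98×10^6 N/C.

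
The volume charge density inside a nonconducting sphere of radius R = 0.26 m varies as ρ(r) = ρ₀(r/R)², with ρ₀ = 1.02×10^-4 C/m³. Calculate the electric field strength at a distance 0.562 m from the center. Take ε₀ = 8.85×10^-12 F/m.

1.28×10^5 V/m

Use a concentric Gaussian sphere at r = 0.562 m (r > R, all charge enclosed).
Q_enc = 4π ∫₀^R ρ₀(r'/R)^2 r'² dr' = 4πρ₀R³/5 = 4.506e-6 C.
Gauss's law: E·4πr² = Q_enc/ε₀.
E = |Q_enc|/(4πε₀r²) = (4.506×10^-6)/(4π·8.85×10^-12·(0.562)²) = 1.28×10^5 N/C.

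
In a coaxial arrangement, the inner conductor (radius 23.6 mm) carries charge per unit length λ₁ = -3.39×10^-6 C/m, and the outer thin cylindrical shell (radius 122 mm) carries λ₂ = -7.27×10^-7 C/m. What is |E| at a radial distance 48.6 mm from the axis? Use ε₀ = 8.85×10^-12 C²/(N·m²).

By cylindrical symmetry E is radial; use a coaxial Gaussian cylinder of radius 48.6 mm and length L (between the conductors, 23.6 mm < r < 122 mm).
Only the inner wire is enclosed; the outer shell contributes nothing inside itself. λ_enc = λ₁ = -3.39×10^-6 C/m.
By Gauss's law (flux through the curved wall only), E·2πrL = λ_enc L/ε₀.
E = |λ_enc|/(2πε₀r) = (3.39×10^-6)/(2π·8.85×10^-12·0.0486) = 1.25×10^6 N/C.

1.25×10^6 N/C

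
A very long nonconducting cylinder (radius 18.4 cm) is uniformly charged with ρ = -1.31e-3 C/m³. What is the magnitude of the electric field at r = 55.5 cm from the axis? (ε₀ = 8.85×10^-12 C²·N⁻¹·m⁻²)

|E| = 4.51×10^6 N/C

Choose a coaxial cylinder of radius r = 55.5 cm (arbitrary length L) as the Gaussian surface (r > 18.4 cm, full cross-section enclosed).
λ_enc = ρ·πR² = (-1.31×10^-3)π(0.184)² = -1.393×10^-4 C/m.
By Gauss's law (flux through the curved wall only), E·2πrL = λ_enc L/ε₀.
E = |λ_enc|/(2πε₀r) = (1.393e-4)/(2π·8.85×10^-12·0.555) = 4.51×10^6 N/C.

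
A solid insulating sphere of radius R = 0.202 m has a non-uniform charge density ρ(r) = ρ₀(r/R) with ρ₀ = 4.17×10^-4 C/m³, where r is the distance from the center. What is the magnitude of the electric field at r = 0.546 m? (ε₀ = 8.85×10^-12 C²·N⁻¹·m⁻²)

Symmetry ⇒ E = E(r) r̂. Gaussian sphere of radius r = 0.546 m (r > R, all charge enclosed).
Q_enc = 4π ∫₀^R ρ₀(r'/R)^1 r'² dr' = 4πρ₀R³/4 = 1.08×10^-5 C.
Since E is radial and uniform over the Gaussian sphere, Φ = E·4πr² = Q_enc/ε₀.
E = |Q_enc|/(4πε₀r²) = (1.08×10^-5)/(4π·8.85×10^-12·(0.546)²) = 3.26e5 N/C.

|E| ≈ 3.26e5 V/m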